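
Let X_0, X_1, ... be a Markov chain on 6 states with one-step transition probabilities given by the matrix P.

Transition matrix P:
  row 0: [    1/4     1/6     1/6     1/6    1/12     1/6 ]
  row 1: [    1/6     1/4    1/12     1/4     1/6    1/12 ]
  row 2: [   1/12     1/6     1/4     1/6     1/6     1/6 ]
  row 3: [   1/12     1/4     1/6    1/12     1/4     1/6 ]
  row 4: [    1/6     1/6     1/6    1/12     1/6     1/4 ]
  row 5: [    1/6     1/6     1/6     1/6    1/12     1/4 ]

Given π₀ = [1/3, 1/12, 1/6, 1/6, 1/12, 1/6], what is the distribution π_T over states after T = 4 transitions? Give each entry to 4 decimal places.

t=0: π = [0.3333, 0.0833, 0.1667, 0.1667, 0.0833, 0.1667]
t=1: π = [0.1667, 0.1875, 0.1736, 0.1528, 0.1389, 0.1806]
t=2: π = [0.1534, 0.1950, 0.1655, 0.1580, 0.1505, 0.1777]
t=3: π = [0.1525, 0.1961, 0.1642, 0.1572, 0.1522, 0.1778]
t=4: π = [0.1526, 0.1961, 0.1640, 0.1572, 0.1522, 0.1778]

π = [0.1526, 0.1961, 0.1640, 0.1572, 0.1522, 0.1778]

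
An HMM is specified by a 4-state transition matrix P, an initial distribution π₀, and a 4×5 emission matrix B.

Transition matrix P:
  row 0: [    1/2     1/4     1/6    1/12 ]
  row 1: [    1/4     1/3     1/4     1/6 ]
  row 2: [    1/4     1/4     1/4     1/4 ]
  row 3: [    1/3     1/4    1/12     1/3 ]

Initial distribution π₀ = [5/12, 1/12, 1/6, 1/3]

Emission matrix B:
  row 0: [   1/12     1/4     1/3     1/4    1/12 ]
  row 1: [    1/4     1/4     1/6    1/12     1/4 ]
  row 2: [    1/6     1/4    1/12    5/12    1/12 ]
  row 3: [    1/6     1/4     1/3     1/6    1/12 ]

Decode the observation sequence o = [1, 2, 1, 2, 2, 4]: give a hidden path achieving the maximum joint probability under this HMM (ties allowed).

path = [0, 0, 0, 0, 0, 1]

t=0: δ = [1.042e-01, 2.083e-02, 4.167e-02, 8.333e-02]  (obs o_0=1)
t=1: δ = [1.736e-02, 4.340e-03, 1.447e-03, 9.259e-03]  ψ = [0, 0, 0, 3]  (obs o_1=2)
t=2: δ = [2.170e-03, 1.085e-03, 7.234e-04, 7.716e-04]  ψ = [0, 0, 0, 3]  (obs o_2=1)
t=3: δ = [3.617e-04, 9.042e-05, 3.014e-05, 8.573e-05]  ψ = [0, 0, 0, 3]  (obs o_3=2)
t=4: δ = [6.028e-05, 1.507e-05, 5.023e-06, 1.005e-05]  ψ = [0, 0, 0, 0]  (obs o_4=2)
t=5: δ = [2.512e-06, 3.768e-06, 8.372e-07, 4.186e-07]  ψ = [0, 0, 0, 0]  (obs o_5=4)
backtrack: best end state = 1; path = [0, 0, 0, 0, 0, 1]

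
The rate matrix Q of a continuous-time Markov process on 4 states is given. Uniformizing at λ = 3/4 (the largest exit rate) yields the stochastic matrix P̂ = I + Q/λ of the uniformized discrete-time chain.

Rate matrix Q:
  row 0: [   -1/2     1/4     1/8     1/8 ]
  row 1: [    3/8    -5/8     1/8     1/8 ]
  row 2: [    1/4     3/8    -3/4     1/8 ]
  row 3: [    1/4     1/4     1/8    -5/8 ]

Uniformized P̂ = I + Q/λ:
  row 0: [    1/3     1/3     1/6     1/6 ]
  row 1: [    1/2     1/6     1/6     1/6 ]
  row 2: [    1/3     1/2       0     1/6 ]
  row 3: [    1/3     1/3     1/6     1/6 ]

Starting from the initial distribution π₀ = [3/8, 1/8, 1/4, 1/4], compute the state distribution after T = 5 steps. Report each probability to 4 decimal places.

π = [0.3843, 0.3062, 0.1428, 0.1667]

t=0: π = [0.3750, 0.1250, 0.2500, 0.2500]
t=1: π = [0.3542, 0.3542, 0.1250, 0.1667]
t=2: π = [0.3924, 0.2951, 0.1458, 0.1667]
t=3: π = [0.3825, 0.3084, 0.1424, 0.1667]
t=4: π = [0.3847, 0.3057, 0.1429, 0.1667]
t=5: π = [0.3843, 0.3062, 0.1428, 0.1667]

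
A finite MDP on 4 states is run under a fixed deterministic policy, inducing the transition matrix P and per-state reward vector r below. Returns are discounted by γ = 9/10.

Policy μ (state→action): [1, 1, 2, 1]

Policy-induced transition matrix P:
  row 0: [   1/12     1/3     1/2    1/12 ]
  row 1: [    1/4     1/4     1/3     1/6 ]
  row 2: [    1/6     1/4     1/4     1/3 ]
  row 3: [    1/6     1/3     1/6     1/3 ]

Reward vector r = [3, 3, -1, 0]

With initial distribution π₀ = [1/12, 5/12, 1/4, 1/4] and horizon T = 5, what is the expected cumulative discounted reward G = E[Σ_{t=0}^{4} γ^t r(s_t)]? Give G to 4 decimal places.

G = 4.6439

t=0: π = [0.0833, 0.4167, 0.2500, 0.2500], E[r] = 1.2500, γ^t·E[r] = 1.250000, running G = 1.250000
t=1: π = [0.1944, 0.2778, 0.2847, 0.2431], E[r] = 1.1319, γ^t·E[r] = 1.018750, running G = 2.268750
t=2: π = [0.1736, 0.2865, 0.3015, 0.2384], E[r] = 1.0787, γ^t·E[r] = 0.873750, running G = 3.142500
t=3: π = [0.1761, 0.2843, 0.2974, 0.2422], E[r] = 1.0838, γ^t·E[r] = 0.790102, running G = 3.932602
t=4: π = [0.1757, 0.2849, 0.2975, 0.2419], E[r] = 1.0841, γ^t·E[r] = 0.711279, running G = 4.643880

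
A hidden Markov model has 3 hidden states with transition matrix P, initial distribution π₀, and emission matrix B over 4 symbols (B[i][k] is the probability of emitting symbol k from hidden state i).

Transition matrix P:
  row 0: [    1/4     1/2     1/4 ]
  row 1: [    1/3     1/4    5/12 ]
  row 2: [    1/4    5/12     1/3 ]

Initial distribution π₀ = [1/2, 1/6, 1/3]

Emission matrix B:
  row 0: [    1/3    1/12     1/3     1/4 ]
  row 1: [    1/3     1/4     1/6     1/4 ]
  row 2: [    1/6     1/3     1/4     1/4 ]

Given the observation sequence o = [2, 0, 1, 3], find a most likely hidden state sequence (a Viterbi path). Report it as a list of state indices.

t=0: δ = [1.667e-01, 2.778e-02, 8.333e-02]  (obs o_0=2)
t=1: δ = [1.389e-02, 2.778e-02, 6.944e-03]  ψ = [0, 0, 0]  (obs o_1=0)
t=2: δ = [7.716e-04, 1.736e-03, 3.858e-03]  ψ = [1, 0, 1]  (obs o_2=1)
t=3: δ = [2.411e-04, 4.019e-04, 3.215e-04]  ψ = [2, 2, 2]  (obs o_3=3)
backtrack: best end state = 1; path = [0, 1, 2, 1]

path = [0, 1, 2, 1]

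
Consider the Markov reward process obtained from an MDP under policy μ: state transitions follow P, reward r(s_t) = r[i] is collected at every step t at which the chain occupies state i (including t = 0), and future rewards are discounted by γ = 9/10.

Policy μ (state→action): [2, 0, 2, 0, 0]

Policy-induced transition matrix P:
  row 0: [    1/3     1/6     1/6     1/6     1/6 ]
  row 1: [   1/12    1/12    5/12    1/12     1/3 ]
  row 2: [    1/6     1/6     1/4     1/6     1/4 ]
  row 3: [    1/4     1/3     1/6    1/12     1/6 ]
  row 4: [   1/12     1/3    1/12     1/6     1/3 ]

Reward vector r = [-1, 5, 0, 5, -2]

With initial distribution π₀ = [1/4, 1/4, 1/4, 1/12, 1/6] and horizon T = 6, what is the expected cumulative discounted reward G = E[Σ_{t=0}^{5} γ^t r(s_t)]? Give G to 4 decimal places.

t=0: π = [0.2500, 0.2500, 0.2500, 0.0833, 0.1667], E[r] = 1.0833, γ^t·E[r] = 1.083333, running G = 1.083333
t=1: π = [0.1806, 0.1875, 0.2361, 0.1389, 0.2569], E[r] = 0.9375, γ^t·E[r] = 0.843750, running G = 1.927083
t=2: π = [0.1713, 0.2170, 0.2118, 0.1395, 0.2604], E[r] = 1.0903, γ^t·E[r] = 0.883125, running G = 2.810208
t=3: π = [0.1671, 0.2152, 0.2169, 0.1370, 0.2639], E[r] = 1.0661, γ^t·E[r] = 0.777199, running G = 3.587408
t=4: π = [0.1660, 0.2155, 0.2166, 0.1373, 0.2646], E[r] = 1.0691, γ^t·E[r] = 0.701438, running G = 4.288846
t=5: π = [0.1658, 0.2157, 0.2165, 0.1373, 0.2647], E[r] = 1.0695, γ^t·E[r] = 0.631544, running G = 4.920390

G = 4.9204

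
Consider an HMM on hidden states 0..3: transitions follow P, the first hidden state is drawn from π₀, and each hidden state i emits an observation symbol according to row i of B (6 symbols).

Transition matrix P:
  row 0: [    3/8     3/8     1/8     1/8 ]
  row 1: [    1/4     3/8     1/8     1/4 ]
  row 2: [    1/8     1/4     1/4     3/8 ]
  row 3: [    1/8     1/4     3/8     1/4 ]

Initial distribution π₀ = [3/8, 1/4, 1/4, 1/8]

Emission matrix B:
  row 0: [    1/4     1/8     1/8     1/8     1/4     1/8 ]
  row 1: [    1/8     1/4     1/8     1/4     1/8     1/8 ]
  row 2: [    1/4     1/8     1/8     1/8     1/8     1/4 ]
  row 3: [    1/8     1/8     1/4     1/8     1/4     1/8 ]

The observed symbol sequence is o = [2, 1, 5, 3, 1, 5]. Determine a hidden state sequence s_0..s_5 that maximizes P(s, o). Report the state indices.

t=0: δ = [4.688e-02, 3.125e-02, 3.125e-02, 3.125e-02]  (obs o_0=2)
t=1: δ = [2.197e-03, 4.395e-03, 1.465e-03, 1.465e-03]  ψ = [0, 0, 3, 2]  (obs o_1=1)
t=2: δ = [1.373e-04, 2.060e-04, 1.373e-04, 1.373e-04]  ψ = [1, 1, 1, 1]  (obs o_2=5)
t=3: δ = [6.437e-06, 1.931e-05, 6.437e-06, 6.437e-06]  ψ = [0, 1, 3, 1]  (obs o_3=3)
t=4: δ = [6.035e-07, 1.810e-06, 3.017e-07, 6.035e-07]  ψ = [1, 1, 1, 1]  (obs o_4=1)
t=5: δ = [5.658e-08, 8.487e-08, 5.658e-08, 5.658e-08]  ψ = [1, 1, 1, 1]  (obs o_5=5)
backtrack: best end state = 1; path = [0, 1, 1, 1, 1, 1]

path = [0, 1, 1, 1, 1, 1]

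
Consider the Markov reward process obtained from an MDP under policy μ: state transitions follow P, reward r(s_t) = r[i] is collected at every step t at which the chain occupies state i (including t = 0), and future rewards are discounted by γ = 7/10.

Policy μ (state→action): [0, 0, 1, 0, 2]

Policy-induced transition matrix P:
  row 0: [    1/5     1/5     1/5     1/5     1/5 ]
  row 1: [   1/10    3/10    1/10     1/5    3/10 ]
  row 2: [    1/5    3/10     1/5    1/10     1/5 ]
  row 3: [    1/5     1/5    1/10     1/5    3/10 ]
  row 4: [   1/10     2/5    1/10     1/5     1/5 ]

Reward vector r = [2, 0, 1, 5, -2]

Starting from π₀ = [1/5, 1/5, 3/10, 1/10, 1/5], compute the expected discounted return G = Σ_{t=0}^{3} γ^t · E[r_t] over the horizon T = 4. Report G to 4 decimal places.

G = 2.1184

t=0: π = [0.2000, 0.2000, 0.3000, 0.1000, 0.2000], E[r] = 0.8000, γ^t·E[r] = 0.800000, running G = 0.800000
t=1: π = [0.1600, 0.2900, 0.1500, 0.1700, 0.2300], E[r] = 0.8600, γ^t·E[r] = 0.602000, running G = 1.402000
t=2: π = [0.1480, 0.2900, 0.1310, 0.1850, 0.2460], E[r] = 0.8600, γ^t·E[r] = 0.421400, running G = 1.823400
t=3: π = [0.1464, 0.2913, 0.1279, 0.1869, 0.2475], E[r] = 0.8602, γ^t·E[r] = 0.295049, running G = 2.118449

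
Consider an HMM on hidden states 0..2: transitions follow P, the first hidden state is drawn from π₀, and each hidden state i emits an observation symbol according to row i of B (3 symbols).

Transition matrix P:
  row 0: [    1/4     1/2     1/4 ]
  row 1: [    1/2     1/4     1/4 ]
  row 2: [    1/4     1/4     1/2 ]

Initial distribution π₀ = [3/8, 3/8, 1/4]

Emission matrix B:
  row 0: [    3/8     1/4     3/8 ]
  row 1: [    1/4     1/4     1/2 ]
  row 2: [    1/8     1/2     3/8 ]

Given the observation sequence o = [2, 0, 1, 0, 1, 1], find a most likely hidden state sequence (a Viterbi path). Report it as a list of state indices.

path = [1, 0, 1, 0, 2, 2]

t=0: δ = [1.406e-01, 1.875e-01, 9.375e-02]  (obs o_0=2)
t=1: δ = [3.516e-02, 1.758e-02, 5.859e-03]  ψ = [1, 0, 1]  (obs o_1=0)
t=2: δ = [2.197e-03, 4.395e-03, 4.395e-03]  ψ = [0, 0, 0]  (obs o_2=1)
t=3: δ = [8.240e-04, 2.747e-04, 2.747e-04]  ψ = [1, 0, 2]  (obs o_3=0)
t=4: δ = [5.150e-05, 1.030e-04, 1.030e-04]  ψ = [0, 0, 0]  (obs o_4=1)
t=5: δ = [1.287e-05, 6.437e-06, 2.575e-05]  ψ = [1, 0, 2]  (obs o_5=1)
backtrack: best end state = 2; path = [1, 0, 1, 0, 2, 2]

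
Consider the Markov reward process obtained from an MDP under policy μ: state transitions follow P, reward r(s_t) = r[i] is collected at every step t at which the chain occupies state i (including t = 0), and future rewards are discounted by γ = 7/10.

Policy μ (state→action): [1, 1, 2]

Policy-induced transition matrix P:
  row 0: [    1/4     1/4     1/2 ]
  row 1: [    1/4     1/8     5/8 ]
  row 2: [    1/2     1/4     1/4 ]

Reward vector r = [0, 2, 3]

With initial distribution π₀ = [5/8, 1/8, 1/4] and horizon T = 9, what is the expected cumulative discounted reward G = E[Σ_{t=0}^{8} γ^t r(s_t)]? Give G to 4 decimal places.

t=0: π = [0.6250, 0.1250, 0.2500], E[r] = 1.0000, γ^t·E[r] = 1.000000, running G = 1.000000
t=1: π = [0.3125, 0.2344, 0.4531], E[r] = 1.8281, γ^t·E[r] = 1.279688, running G = 2.279688
t=2: π = [0.3633, 0.2207, 0.4160], E[r] = 1.6895, γ^t·E[r] = 0.827832, running G = 3.107520
t=3: π = [0.3540, 0.2224, 0.4236], E[r] = 1.7156, γ^t·E[r] = 0.588443, running G = 3.695962
t=4: π = [0.3559, 0.2222, 0.4219], E[r] = 1.7101, γ^t·E[r] = 0.410598, running G = 4.106560
t=5: π = [0.3555, 0.2222, 0.4223], E[r] = 1.7113, γ^t·E[r] = 0.287626, running G = 4.394186
t=6: π = [0.3556, 0.2222, 0.4222], E[r] = 1.7111, γ^t·E[r] = 0.201304, running G = 4.595490
t=7: π = [0.3556, 0.2222, 0.4222], E[r] = 1.7111, γ^t·E[r] = 0.140919, running G = 4.736409
t=8: π = [0.3556, 0.2222, 0.4222], E[r] = 1.7111, γ^t·E[r] = 0.098642, running G = 4.835051

G = 4.8351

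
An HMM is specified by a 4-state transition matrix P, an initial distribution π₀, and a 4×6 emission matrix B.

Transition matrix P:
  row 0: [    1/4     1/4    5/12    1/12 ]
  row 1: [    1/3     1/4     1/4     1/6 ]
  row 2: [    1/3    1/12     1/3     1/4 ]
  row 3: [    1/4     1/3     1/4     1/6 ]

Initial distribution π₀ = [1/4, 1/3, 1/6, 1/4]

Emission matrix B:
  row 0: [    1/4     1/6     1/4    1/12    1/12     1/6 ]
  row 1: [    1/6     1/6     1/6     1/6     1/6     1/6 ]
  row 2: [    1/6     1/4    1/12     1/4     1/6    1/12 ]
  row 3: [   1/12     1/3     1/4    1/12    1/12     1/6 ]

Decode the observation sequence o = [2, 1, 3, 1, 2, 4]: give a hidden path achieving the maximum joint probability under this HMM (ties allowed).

t=0: δ = [6.250e-02, 5.556e-02, 1.389e-02, 6.250e-02]  (obs o_0=2)
t=1: δ = [3.086e-03, 3.472e-03, 6.510e-03, 3.472e-03]  ψ = [1, 3, 0, 3]  (obs o_1=1)
t=2: δ = [1.808e-04, 1.929e-04, 5.425e-04, 1.356e-04]  ψ = [2, 3, 2, 2]  (obs o_2=3)
t=3: δ = [3.014e-05, 8.038e-06, 4.521e-05, 4.521e-05]  ψ = [2, 1, 2, 2]  (obs o_3=1)
t=4: δ = [3.768e-06, 2.512e-06, 1.256e-06, 2.826e-06]  ψ = [2, 3, 2, 2]  (obs o_4=2)
t=5: δ = [7.849e-08, 1.570e-07, 2.616e-07, 3.925e-08]  ψ = [0, 0, 0, 3]  (obs o_5=4)
backtrack: best end state = 2; path = [0, 2, 2, 2, 0, 2]

path = [0, 2, 2, 2, 0, 2]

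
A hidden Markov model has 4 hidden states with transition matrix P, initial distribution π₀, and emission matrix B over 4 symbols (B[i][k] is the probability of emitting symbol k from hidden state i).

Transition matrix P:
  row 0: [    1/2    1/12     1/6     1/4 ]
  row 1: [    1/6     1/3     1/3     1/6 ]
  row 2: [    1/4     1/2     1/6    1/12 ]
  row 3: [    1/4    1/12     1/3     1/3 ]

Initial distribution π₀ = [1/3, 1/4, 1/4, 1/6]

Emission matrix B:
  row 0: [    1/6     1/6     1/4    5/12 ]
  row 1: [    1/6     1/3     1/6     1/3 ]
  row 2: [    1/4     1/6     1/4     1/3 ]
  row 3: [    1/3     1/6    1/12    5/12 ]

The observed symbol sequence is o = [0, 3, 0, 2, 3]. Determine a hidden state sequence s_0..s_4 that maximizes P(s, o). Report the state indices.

path = [0, 0, 0, 0, 0]

t=0: δ = [5.556e-02, 4.167e-02, 6.250e-02, 5.556e-02]  (obs o_0=0)
t=1: δ = [1.157e-02, 1.042e-02, 6.173e-03, 7.716e-03]  ψ = [0, 2, 3, 3]  (obs o_1=3)
t=2: δ = [9.645e-04, 5.787e-04, 8.681e-04, 9.645e-04]  ψ = [0, 1, 1, 0]  (obs o_2=0)
t=3: δ = [1.206e-04, 7.234e-05, 8.038e-05, 2.679e-05]  ψ = [0, 2, 3, 3]  (obs o_3=2)
t=4: δ = [2.512e-05, 1.340e-05, 8.038e-06, 1.256e-05]  ψ = [0, 2, 1, 0]  (obs o_4=3)
backtrack: best end state = 0; path = [0, 0, 0, 0, 0]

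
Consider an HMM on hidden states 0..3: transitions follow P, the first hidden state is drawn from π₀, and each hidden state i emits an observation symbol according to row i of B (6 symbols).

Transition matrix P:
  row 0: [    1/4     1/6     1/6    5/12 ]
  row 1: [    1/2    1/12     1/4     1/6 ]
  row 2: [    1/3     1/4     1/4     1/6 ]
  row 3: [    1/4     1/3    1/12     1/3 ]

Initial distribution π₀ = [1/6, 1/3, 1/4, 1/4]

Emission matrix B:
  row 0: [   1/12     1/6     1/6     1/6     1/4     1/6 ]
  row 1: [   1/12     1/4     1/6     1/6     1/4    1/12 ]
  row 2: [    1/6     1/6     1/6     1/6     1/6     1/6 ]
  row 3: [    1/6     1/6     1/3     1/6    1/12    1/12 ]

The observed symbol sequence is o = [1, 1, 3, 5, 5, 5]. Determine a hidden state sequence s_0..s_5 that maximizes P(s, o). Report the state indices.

t=0: δ = [2.778e-02, 8.333e-02, 4.167e-02, 4.167e-02]  (obs o_0=1)
t=1: δ = [6.944e-03, 3.472e-03, 3.472e-03, 2.315e-03]  ψ = [1, 3, 1, 1]  (obs o_1=1)
t=2: δ = [2.894e-04, 1.929e-04, 1.929e-04, 4.823e-04]  ψ = [0, 0, 0, 0]  (obs o_2=3)
t=3: δ = [2.009e-05, 1.340e-05, 8.038e-06, 1.340e-05]  ψ = [3, 3, 0, 3]  (obs o_3=5)
t=4: δ = [1.116e-06, 3.721e-07, 5.582e-07, 6.977e-07]  ψ = [1, 3, 0, 0]  (obs o_4=5)
t=5: δ = [4.651e-08, 1.938e-08, 3.101e-08, 3.876e-08]  ψ = [0, 3, 0, 0]  (obs o_5=5)
backtrack: best end state = 0; path = [1, 0, 3, 1, 0, 0]

path = [1, 0, 3, 1, 0, 0]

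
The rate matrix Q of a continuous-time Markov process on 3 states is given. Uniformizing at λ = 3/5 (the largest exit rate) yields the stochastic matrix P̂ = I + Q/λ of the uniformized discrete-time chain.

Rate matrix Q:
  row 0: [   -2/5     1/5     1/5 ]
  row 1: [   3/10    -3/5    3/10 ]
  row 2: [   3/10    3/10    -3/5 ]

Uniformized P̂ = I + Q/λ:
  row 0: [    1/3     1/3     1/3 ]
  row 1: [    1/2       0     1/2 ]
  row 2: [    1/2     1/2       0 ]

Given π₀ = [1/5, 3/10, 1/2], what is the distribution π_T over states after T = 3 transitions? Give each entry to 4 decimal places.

π = [0.4296, 0.2977, 0.2727]

t=0: π = [0.2000, 0.3000, 0.5000]
t=1: π = [0.4667, 0.3167, 0.2167]
t=2: π = [0.4222, 0.2639, 0.3139]
t=3: π = [0.4296, 0.2977, 0.2727]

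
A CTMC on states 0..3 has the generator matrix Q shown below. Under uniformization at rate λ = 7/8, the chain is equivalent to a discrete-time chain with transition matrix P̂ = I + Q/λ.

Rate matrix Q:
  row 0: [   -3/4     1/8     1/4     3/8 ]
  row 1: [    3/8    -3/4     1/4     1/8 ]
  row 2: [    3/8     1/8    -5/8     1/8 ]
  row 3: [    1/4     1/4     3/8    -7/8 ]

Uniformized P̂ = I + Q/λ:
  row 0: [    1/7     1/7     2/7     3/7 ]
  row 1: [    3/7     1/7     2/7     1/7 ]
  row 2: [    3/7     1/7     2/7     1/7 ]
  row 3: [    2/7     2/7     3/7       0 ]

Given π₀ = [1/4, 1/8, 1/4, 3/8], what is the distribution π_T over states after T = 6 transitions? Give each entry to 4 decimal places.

t=0: π = [0.2500, 0.1250, 0.2500, 0.3750]
t=1: π = [0.3036, 0.1964, 0.3393, 0.1607]
t=2: π = [0.3189, 0.1658, 0.3087, 0.2066]
t=3: π = [0.3079, 0.1724, 0.3152, 0.2044]
t=4: π = [0.3114, 0.1721, 0.3149, 0.2016]
t=5: π = [0.3108, 0.1717, 0.3145, 0.2030]
t=6: π = [0.3108, 0.1719, 0.3147, 0.2027]

π = [0.3108, 0.1719, 0.3147, 0.2027]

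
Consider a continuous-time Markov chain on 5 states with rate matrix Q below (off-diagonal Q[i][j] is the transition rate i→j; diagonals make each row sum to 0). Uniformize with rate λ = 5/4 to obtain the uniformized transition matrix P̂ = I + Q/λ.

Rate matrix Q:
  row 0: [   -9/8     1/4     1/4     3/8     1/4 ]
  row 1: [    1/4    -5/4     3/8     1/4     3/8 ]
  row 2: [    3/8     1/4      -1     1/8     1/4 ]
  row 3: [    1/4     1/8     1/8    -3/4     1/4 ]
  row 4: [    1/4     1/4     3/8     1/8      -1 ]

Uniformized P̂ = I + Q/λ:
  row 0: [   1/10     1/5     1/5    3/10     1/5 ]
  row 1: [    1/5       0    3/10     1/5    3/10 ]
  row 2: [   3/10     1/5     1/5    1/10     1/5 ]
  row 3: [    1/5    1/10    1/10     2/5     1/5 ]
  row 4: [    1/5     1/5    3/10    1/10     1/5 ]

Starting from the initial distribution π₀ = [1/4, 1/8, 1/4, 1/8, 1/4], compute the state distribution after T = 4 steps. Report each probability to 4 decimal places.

t=0: π = [0.2500, 0.1250, 0.2500, 0.1250, 0.2500]
t=1: π = [0.2000, 0.1625, 0.2250, 0.2000, 0.2125]
t=2: π = [0.2025, 0.1475, 0.2175, 0.2163, 0.2163]
t=3: π = [0.2015, 0.1489, 0.2148, 0.2201, 0.2148]
t=4: π = [0.2013, 0.1482, 0.2144, 0.2212, 0.2149]

π = [0.2013, 0.1482, 0.2144, 0.2212, 0.2149]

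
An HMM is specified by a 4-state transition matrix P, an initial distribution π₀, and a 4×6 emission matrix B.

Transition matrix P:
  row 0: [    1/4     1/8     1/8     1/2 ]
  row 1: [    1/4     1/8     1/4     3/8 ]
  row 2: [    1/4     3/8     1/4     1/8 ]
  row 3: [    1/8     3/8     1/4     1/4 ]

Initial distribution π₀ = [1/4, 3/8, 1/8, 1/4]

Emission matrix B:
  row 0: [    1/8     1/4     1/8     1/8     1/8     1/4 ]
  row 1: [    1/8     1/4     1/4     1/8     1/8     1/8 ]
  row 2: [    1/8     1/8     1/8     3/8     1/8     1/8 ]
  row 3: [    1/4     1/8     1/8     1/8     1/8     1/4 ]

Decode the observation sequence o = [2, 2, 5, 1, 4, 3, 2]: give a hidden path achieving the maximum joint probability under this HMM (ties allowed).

path = [1, 0, 3, 1, 3, 2, 1]

t=0: δ = [3.125e-02, 9.375e-02, 1.562e-02, 3.125e-02]  (obs o_0=2)
t=1: δ = [2.930e-03, 2.930e-03, 2.930e-03, 4.395e-03]  ψ = [1, 1, 1, 1]  (obs o_1=2)
t=2: δ = [1.831e-04, 2.060e-04, 1.373e-04, 3.662e-04]  ψ = [0, 3, 3, 0]  (obs o_2=5)
t=3: δ = [1.287e-05, 3.433e-05, 1.144e-05, 1.144e-05]  ψ = [1, 3, 3, 0]  (obs o_3=1)
t=4: δ = [1.073e-06, 5.364e-07, 1.073e-06, 1.609e-06]  ψ = [1, 1, 1, 1]  (obs o_4=4)
t=5: δ = [3.353e-08, 7.544e-08, 1.509e-07, 6.706e-08]  ψ = [0, 3, 3, 0]  (obs o_5=3)
t=6: δ = [4.715e-09, 1.414e-08, 4.715e-09, 3.536e-09]  ψ = [2, 2, 2, 1]  (obs o_6=2)
backtrack: best end state = 1; path = [1, 0, 3, 1, 3, 2, 1]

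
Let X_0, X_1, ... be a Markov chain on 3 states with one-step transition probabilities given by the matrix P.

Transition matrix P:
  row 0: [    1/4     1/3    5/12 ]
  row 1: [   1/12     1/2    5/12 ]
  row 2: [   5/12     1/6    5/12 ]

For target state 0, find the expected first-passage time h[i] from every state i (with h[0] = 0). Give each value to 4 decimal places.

h = [0.0000, 4.5000, 3.0000]

First-step conditioning: h[0] = 0; for i ≠ 0, h[i] = 1 + Σ_k P[i][k]·h[k].
  h[1] = 1 + 1/2·h[1] + 5/12·h[2]
  h[2] = 1 + 1/6·h[1] + 5/12·h[2]
Solving the 2×2 linear system over states ≠ 0 gives exactly h = [0, 9/2, 3] (h[0] = 0 is the target).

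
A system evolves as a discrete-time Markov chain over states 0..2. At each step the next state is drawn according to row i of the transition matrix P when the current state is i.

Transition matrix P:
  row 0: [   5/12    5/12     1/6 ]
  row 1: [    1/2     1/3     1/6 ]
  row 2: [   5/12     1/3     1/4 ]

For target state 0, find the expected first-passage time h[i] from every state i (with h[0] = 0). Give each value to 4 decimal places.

First-step conditioning: h[0] = 0; for i ≠ 0, h[i] = 1 + Σ_k P[i][k]·h[k].
  h[1] = 1 + 1/3·h[1] + 1/6·h[2]
  h[2] = 1 + 1/3·h[1] + 1/4·h[2]
Solving the 2×2 linear system over states ≠ 0 gives exactly h = [0, 33/16, 9/4] (h[0] = 0 is the target).

h = [0.0000, 2.0625, 2.2500]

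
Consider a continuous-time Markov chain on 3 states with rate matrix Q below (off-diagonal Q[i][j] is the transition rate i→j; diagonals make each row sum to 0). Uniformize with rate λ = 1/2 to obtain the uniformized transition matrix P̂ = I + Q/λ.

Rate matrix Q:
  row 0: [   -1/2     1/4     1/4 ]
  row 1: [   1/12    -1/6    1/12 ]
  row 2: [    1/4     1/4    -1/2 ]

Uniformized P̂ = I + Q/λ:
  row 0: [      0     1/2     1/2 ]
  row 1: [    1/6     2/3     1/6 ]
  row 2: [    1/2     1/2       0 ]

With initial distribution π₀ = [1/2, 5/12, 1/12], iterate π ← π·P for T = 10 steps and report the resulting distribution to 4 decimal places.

π = [0.2002, 0.6000, 0.1998]

t=0: π = [0.5000, 0.4167, 0.0833]
t=1: π = [0.1111, 0.5694, 0.3194]
t=2: π = [0.2546, 0.5949, 0.1505]
t=3: π = [0.1744, 0.5992, 0.2265]
t=4: π = [0.2131, 0.5999, 0.1870]
t=5: π = [0.1935, 0.6000, 0.2065]
t=6: π = [0.2033, 0.6000, 0.1967]
t=7: π = [0.1984, 0.6000, 0.2016]
t=8: π = [0.2008, 0.6000, 0.1992]
t=9: π = [0.1996, 0.6000, 0.2004]
t=10: π = [0.2002, 0.6000, 0.1998]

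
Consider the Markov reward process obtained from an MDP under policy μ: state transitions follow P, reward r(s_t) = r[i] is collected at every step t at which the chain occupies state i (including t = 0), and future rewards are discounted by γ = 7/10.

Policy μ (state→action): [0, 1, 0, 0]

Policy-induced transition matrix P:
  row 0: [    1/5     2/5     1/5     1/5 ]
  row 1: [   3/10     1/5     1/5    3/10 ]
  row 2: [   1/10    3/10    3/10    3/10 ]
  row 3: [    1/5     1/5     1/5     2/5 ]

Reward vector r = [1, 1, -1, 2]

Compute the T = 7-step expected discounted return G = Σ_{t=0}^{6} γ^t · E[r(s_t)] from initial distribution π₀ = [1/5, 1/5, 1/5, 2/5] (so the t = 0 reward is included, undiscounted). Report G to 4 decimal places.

G = 2.7940

t=0: π = [0.2000, 0.2000, 0.2000, 0.4000], E[r] = 1.0000, γ^t·E[r] = 1.000000, running G = 1.000000
t=1: π = [0.2000, 0.2600, 0.2200, 0.3200], E[r] = 0.8800, γ^t·E[r] = 0.616000, running G = 1.616000
t=2: π = [0.2040, 0.2620, 0.2220, 0.3120], E[r] = 0.8680, γ^t·E[r] = 0.425320, running G = 2.041320
t=3: π = [0.2040, 0.2630, 0.2222, 0.3108], E[r] = 0.8664, γ^t·E[r] = 0.297175, running G = 2.338495
t=4: π = [0.2041, 0.2630, 0.2222, 0.3107], E[r] = 0.8662, γ^t·E[r] = 0.207984, running G = 2.546479
t=5: π = [0.2041, 0.2630, 0.2222, 0.3107], E[r] = 0.8662, γ^t·E[r] = 0.145585, running G = 2.692064
t=6: π = [0.2041, 0.2630, 0.2222, 0.3107], E[r] = 0.8662, γ^t·E[r] = 0.101909, running G = 2.793974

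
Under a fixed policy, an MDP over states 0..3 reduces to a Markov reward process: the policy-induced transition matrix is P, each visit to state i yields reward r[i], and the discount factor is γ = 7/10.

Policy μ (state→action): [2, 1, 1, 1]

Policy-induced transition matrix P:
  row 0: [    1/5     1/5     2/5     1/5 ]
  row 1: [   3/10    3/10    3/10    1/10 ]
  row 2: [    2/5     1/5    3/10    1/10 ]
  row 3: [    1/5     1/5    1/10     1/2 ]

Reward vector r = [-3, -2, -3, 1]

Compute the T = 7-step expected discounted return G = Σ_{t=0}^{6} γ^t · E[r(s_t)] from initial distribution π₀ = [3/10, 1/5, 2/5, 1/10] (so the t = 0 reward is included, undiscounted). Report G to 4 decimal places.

t=0: π = [0.3000, 0.2000, 0.4000, 0.1000], E[r] = -2.4000, γ^t·E[r] = -2.400000, running G = -2.400000
t=1: π = [0.3000, 0.2200, 0.3100, 0.1700], E[r] = -2.1000, γ^t·E[r] = -1.470000, running G = -3.870000
t=2: π = [0.2840, 0.2220, 0.2960, 0.1980], E[r] = -1.9860, γ^t·E[r] = -0.973140, running G = -4.843140
t=3: π = [0.2814, 0.2222, 0.2888, 0.2076], E[r] = -1.9474, γ^t·E[r] = -0.667958, running G = -5.511098
t=4: π = [0.2800, 0.2222, 0.2866, 0.2112], E[r] = -1.9331, γ^t·E[r] = -0.464128, running G = -5.975226
t=5: π = [0.2795, 0.2222, 0.2858, 0.2125], E[r] = -1.9279, γ^t·E[r] = -0.324022, running G = -6.299248
t=6: π = [0.2794, 0.2222, 0.2855, 0.2129], E[r] = -1.9260, γ^t·E[r] = -0.226593, running G = -6.525841

G = -6.5258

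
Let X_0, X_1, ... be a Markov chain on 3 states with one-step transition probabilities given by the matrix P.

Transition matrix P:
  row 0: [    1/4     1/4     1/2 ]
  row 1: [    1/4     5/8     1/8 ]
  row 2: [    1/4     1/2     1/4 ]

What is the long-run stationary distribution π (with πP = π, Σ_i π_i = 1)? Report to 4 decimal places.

π = [0.2500, 0.5000, 0.2500]

Balance equations π_j = Σ_i π_i·P[i][j]:
  π_0 = 1/4·π_0 + 1/4·π_1 + 1/4·π_2
  π_1 = 1/4·π_0 + 5/8·π_1 + 1/2·π_2
  normalize: π_0 + π_1 + π_2 = 1
Solving the linear system gives exactly π = [1/4, 1/2, 1/4].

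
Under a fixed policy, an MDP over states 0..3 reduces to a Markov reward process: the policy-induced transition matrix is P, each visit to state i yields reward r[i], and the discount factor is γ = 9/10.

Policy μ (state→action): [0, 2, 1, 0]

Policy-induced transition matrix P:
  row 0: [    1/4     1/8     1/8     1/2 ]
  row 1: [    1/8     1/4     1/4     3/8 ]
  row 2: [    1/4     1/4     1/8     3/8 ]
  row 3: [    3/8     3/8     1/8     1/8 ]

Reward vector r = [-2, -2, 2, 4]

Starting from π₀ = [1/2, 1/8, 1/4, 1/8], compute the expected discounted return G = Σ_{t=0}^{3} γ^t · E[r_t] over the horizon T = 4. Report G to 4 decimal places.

t=0: π = [0.5000, 0.1250, 0.2500, 0.1250], E[r] = -0.2500, γ^t·E[r] = -0.250000, running G = -0.250000
t=1: π = [0.2500, 0.2031, 0.1406, 0.4063], E[r] = 1.0000, γ^t·E[r] = 0.900000, running G = 0.650000
t=2: π = [0.2754, 0.2695, 0.1504, 0.3047], E[r] = 0.4297, γ^t·E[r] = 0.348047, running G = 0.998047
t=3: π = [0.2544, 0.2537, 0.1587, 0.3333], E[r] = 0.6343, γ^t·E[r] = 0.462388, running G = 1.460435

G = 1.4604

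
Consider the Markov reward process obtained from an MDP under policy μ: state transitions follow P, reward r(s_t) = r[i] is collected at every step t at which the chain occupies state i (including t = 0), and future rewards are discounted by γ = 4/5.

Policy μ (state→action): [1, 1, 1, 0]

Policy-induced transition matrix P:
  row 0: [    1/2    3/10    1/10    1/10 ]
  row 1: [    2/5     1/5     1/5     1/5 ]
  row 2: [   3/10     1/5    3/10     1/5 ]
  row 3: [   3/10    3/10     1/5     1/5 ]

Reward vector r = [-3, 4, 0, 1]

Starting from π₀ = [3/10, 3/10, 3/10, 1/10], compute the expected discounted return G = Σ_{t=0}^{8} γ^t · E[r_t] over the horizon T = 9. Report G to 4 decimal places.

t=0: π = [0.3000, 0.3000, 0.3000, 0.1000], E[r] = 0.4000, γ^t·E[r] = 0.400000, running G = 0.400000
t=1: π = [0.3900, 0.2400, 0.2000, 0.1700], E[r] = -0.0400, γ^t·E[r] = -0.032000, running G = 0.368000
t=2: π = [0.4020, 0.2560, 0.1810, 0.1610], E[r] = -0.0210, γ^t·E[r] = -0.013440, running G = 0.354560
t=3: π = [0.4060, 0.2563, 0.1779, 0.1598], E[r] = -0.0330, γ^t·E[r] = -0.016896, running G = 0.337664
t=4: π = [0.4068, 0.2566, 0.1772, 0.1594], E[r] = -0.0348, γ^t·E[r] = -0.014242, running G = 0.323422
t=5: π = [0.4070, 0.2566, 0.1770, 0.1593], E[r] = -0.0353, γ^t·E[r] = -0.011555, running G = 0.311867
t=6: π = [0.4071, 0.2566, 0.1770, 0.1593], E[r] = -0.0354, γ^t·E[r] = -0.009271, running G = 0.302596
t=7: π = [0.4071, 0.2566, 0.1770, 0.1593], E[r] = -0.0354, γ^t·E[r] = -0.007422, running G = 0.295174
t=8: π = [0.4071, 0.2566, 0.1770, 0.1593], E[r] = -0.0354, γ^t·E[r] = -0.005939, running G = 0.289235

G = 0.2892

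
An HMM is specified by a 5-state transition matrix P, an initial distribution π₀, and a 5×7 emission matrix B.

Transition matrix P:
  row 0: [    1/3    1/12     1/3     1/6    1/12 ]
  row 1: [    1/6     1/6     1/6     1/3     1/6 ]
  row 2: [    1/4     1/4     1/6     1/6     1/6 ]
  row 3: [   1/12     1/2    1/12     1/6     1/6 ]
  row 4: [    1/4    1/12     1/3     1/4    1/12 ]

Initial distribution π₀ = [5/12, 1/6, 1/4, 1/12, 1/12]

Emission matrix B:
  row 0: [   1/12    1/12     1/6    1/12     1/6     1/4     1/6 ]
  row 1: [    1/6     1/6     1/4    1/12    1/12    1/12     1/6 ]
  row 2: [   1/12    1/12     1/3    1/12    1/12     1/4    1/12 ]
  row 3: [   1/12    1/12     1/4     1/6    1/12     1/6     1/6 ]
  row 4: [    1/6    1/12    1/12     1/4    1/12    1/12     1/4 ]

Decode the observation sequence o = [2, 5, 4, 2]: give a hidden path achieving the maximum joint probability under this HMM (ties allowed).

t=0: δ = [6.944e-02, 4.167e-02, 8.333e-02, 2.083e-02, 6.944e-03]  (obs o_0=2)
t=1: δ = [5.787e-03, 1.736e-03, 5.787e-03, 2.315e-03, 1.157e-03]  ψ = [0, 2, 0, 1, 2]  (obs o_1=5)
t=2: δ = [3.215e-04, 1.206e-04, 1.608e-04, 8.038e-05, 8.038e-05]  ψ = [0, 2, 0, 0, 2]  (obs o_2=4)
t=3: δ = [1.786e-05, 1.005e-05, 3.572e-05, 1.340e-05, 2.233e-06]  ψ = [0, 2, 0, 0, 0]  (obs o_3=2)
backtrack: best end state = 2; path = [0, 0, 0, 2]

path = [0, 0, 0, 2]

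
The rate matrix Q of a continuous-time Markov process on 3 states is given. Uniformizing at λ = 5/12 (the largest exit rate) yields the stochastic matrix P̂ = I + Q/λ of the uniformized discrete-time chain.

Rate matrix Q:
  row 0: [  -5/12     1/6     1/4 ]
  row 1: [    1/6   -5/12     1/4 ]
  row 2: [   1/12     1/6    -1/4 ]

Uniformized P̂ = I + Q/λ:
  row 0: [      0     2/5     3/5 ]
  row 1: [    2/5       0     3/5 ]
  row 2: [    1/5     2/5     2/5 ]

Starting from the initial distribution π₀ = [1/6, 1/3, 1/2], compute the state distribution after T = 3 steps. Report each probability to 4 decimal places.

π = [0.2173, 0.2827, 0.5000]

t=0: π = [0.1667, 0.3333, 0.5000]
t=1: π = [0.2333, 0.2667, 0.5000]
t=2: π = [0.2067, 0.2933, 0.5000]
t=3: π = [0.2173, 0.2827, 0.5000]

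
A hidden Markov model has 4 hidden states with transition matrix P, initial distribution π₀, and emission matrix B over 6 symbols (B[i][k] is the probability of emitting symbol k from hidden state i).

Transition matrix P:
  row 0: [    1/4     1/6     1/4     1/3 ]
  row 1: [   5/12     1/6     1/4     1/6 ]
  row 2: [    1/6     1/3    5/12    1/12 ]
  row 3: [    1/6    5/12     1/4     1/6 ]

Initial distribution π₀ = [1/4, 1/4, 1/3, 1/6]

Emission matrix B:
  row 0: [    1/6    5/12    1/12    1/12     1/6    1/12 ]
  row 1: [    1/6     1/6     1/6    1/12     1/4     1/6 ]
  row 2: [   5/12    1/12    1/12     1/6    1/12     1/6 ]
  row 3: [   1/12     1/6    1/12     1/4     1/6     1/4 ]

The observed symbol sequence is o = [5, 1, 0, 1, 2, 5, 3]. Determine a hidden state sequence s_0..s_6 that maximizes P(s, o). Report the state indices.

path = [1, 0, 2, 0, 2, 2, 2]

t=0: δ = [2.083e-02, 4.167e-02, 5.556e-02, 4.167e-02]  (obs o_0=5)
t=1: δ = [7.234e-03, 3.086e-03, 1.929e-03, 1.157e-03]  ψ = [1, 2, 2, 0]  (obs o_1=1)
t=2: δ = [3.014e-04, 2.009e-04, 7.535e-04, 2.009e-04]  ψ = [0, 0, 0, 0]  (obs o_2=0)
t=3: δ = [5.233e-05, 4.186e-05, 2.616e-05, 1.674e-05]  ψ = [2, 2, 2, 0]  (obs o_3=1)
t=4: δ = [1.454e-06, 1.454e-06, 1.090e-06, 1.454e-06]  ψ = [1, 0, 0, 0]  (obs o_4=2)
t=5: δ = [5.047e-08, 1.009e-07, 7.571e-08, 1.211e-07]  ψ = [1, 3, 2, 0]  (obs o_5=5)
t=6: δ = [3.505e-09, 4.206e-09, 5.257e-09, 5.047e-09]  ψ = [1, 3, 2, 3]  (obs o_6=3)
backtrack: best end state = 2; path = [1, 0, 2, 0, 2, 2, 2]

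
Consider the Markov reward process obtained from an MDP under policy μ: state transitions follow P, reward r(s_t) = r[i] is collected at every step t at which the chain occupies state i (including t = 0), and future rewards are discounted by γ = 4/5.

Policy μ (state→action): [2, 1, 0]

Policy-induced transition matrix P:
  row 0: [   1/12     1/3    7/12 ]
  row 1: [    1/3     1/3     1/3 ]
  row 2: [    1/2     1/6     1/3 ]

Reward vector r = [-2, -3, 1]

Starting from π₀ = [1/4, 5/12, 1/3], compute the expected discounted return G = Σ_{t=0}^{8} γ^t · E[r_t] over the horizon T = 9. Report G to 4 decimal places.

t=0: π = [0.2500, 0.4167, 0.3333], E[r] = -1.4167, γ^t·E[r] = -1.416667, running G = -1.416667
t=1: π = [0.3264, 0.2778, 0.3958], E[r] = -1.0903, γ^t·E[r] = -0.872222, running G = -2.288889
t=2: π = [0.3177, 0.2674, 0.4149], E[r] = -1.0226, γ^t·E[r] = -0.654444, running G = -2.943333
t=3: π = [0.3231, 0.2642, 0.4128], E[r] = -1.0259, γ^t·E[r] = -0.525259, running G = -3.468593
t=4: π = [0.3214, 0.2645, 0.4141], E[r] = -1.0222, γ^t·E[r] = -0.418711, running G = -3.887304
t=5: π = [0.3220, 0.2643, 0.4137], E[r] = -1.0233, γ^t·E[r] = -0.335314, running G = -4.222617
t=6: π = [0.3218, 0.2644, 0.4138], E[r] = -1.0229, γ^t·E[r] = -0.268142, running G = -4.490759
t=7: π = [0.3219, 0.2644, 0.4138], E[r] = -1.0230, γ^t·E[r] = -0.214545, running G = -4.705304
t=8: π = [0.3218, 0.2644, 0.4138], E[r] = -1.0230, γ^t·E[r] = -0.171627, running G = -4.876930

G = -4.8769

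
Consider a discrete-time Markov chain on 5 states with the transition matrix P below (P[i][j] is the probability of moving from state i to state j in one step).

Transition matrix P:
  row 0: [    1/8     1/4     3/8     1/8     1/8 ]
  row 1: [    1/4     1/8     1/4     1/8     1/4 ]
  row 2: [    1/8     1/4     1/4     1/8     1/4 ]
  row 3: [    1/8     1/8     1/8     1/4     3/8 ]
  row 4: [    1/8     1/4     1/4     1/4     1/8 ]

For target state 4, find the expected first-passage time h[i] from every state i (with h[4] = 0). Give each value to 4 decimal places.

h = [4.5179, 4.0717, 4.0159, 3.4343, 0.0000]

First-step conditioning: h[4] = 0; for i ≠ 4, h[i] = 1 + Σ_k P[i][k]·h[k].
  h[0] = 1 + 1/8·h[0] + 1/4·h[1] + 3/8·h[2] + 1/8·h[3]
  h[1] = 1 + 1/4·h[0] + 1/8·h[1] + 1/4·h[2] + 1/8·h[3]
  h[2] = 1 + 1/8·h[0] + 1/4·h[1] + 1/4·h[2] + 1/8·h[3]
  h[3] = 1 + 1/8·h[0] + 1/8·h[1] + 1/8·h[2] + 1/4·h[3]
Solving the 4×4 linear system over states ≠ 4 gives exactly h = [1134/251, 1022/251, 1008/251, 862/251, 0] (h[4] = 0 is the target).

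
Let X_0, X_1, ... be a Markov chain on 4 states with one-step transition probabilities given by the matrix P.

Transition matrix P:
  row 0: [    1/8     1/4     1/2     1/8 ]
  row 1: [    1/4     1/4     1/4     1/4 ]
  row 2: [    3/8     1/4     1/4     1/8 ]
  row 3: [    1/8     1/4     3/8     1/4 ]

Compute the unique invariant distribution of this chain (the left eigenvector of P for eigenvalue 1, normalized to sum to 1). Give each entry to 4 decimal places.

Balance equations π_j = Σ_i π_i·P[i][j]:
  π_0 = 1/8·π_0 + 1/4·π_1 + 3/8·π_2 + 1/8·π_3
  π_1 = 1/4·π_0 + 1/4·π_1 + 1/4·π_2 + 1/4·π_3
  π_2 = 1/2·π_0 + 1/4·π_1 + 1/4·π_2 + 3/8·π_3
  normalize: π_0 + π_1 + π_2 + π_3 = 1
Solving the linear system gives exactly π = [67/280, 1/4, 93/280, 5/28].

π = [0.2393, 0.2500, 0.3321, 0.1786]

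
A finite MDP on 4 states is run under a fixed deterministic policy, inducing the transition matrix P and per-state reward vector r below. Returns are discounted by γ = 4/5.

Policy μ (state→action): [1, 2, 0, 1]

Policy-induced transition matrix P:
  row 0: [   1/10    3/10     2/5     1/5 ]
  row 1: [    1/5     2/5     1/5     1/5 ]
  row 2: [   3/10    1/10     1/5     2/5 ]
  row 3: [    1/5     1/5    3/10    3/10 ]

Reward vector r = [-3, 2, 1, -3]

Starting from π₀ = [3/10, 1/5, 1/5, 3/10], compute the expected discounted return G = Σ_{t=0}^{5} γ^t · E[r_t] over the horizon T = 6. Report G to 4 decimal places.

G = -3.0319

t=0: π = [0.3000, 0.2000, 0.2000, 0.3000], E[r] = -1.2000, γ^t·E[r] = -1.200000, running G = -1.200000
t=1: π = [0.1900, 0.2500, 0.2900, 0.2700], E[r] = -0.5900, γ^t·E[r] = -0.472000, running G = -1.672000
t=2: π = [0.2100, 0.2400, 0.2650, 0.2850], E[r] = -0.7400, γ^t·E[r] = -0.473600, running G = -2.145600
t=3: π = [0.2055, 0.2425, 0.2705, 0.2815], E[r] = -0.7055, γ^t·E[r] = -0.361216, running G = -2.506816
t=4: π = [0.2065, 0.2420, 0.2693, 0.2823], E[r] = -0.7130, γ^t·E[r] = -0.292045, running G = -2.798861
t=5: π = [0.2063, 0.2421, 0.2695, 0.2821], E[r] = -0.7113, γ^t·E[r] = -0.233071, running G = -3.031931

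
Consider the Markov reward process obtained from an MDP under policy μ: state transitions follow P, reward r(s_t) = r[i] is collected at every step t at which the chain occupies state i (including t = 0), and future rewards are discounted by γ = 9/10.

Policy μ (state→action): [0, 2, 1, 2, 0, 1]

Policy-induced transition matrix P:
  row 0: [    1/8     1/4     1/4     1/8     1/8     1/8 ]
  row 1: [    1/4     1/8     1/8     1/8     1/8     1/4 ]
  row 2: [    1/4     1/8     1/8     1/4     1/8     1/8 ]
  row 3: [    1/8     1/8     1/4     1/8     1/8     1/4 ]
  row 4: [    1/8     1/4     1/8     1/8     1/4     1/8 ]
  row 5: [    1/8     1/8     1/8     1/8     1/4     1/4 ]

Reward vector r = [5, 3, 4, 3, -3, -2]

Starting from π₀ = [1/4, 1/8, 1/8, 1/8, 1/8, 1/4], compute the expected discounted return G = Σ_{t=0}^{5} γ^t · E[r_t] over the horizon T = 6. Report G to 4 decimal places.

t=0: π = [0.2500, 0.1250, 0.1250, 0.1250, 0.1250, 0.2500], E[r] = 1.6250, γ^t·E[r] = 1.625000, running G = 1.625000
t=1: π = [0.1563, 0.1719, 0.1719, 0.1406, 0.1719, 0.1875], E[r] = 1.5156, γ^t·E[r] = 1.364063, running G = 2.989063
t=2: π = [0.1680, 0.1660, 0.1621, 0.1465, 0.1699, 0.1875], E[r] = 1.5410, γ^t·E[r] = 1.248223, running G = 4.237285
t=3: π = [0.1660, 0.1672, 0.1643, 0.1453, 0.1697, 0.1875], E[r] = 1.5408, γ^t·E[r] = 1.123222, running G = 5.360508
t=4: π = [0.1664, 0.1670, 0.1639, 0.1455, 0.1696, 0.1875], E[r] = 1.5414, γ^t·E[r] = 1.011321, running G = 6.371828
t=5: π = [0.1664, 0.1670, 0.1640, 0.1455, 0.1696, 0.1875], E[r] = 1.5414, γ^t·E[r] = 0.910155, running G = 7.281983

G = 7.2820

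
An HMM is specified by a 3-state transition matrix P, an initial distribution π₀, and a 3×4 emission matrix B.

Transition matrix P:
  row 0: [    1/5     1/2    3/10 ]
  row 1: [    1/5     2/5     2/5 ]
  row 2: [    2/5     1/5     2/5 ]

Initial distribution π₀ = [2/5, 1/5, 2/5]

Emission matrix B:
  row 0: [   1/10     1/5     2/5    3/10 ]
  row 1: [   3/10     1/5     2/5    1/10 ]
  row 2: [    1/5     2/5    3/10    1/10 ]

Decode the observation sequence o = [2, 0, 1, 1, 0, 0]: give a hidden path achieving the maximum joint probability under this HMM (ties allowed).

t=0: δ = [1.600e-01, 8.000e-02, 1.200e-01]  (obs o_0=2)
t=1: δ = [4.800e-03, 2.400e-02, 9.600e-03]  ψ = [2, 0, 0]  (obs o_1=0)
t=2: δ = [9.600e-04, 1.920e-03, 3.840e-03]  ψ = [1, 1, 1]  (obs o_2=1)
t=3: δ = [3.072e-04, 1.536e-04, 6.144e-04]  ψ = [2, 1, 2]  (obs o_3=1)
t=4: δ = [2.458e-05, 4.608e-05, 4.915e-05]  ψ = [2, 0, 2]  (obs o_4=0)
t=5: δ = [1.966e-06, 5.530e-06, 3.932e-06]  ψ = [2, 1, 2]  (obs o_5=0)
backtrack: best end state = 1; path = [0, 1, 2, 0, 1, 1]

path = [0, 1, 2, 0, 1, 1]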